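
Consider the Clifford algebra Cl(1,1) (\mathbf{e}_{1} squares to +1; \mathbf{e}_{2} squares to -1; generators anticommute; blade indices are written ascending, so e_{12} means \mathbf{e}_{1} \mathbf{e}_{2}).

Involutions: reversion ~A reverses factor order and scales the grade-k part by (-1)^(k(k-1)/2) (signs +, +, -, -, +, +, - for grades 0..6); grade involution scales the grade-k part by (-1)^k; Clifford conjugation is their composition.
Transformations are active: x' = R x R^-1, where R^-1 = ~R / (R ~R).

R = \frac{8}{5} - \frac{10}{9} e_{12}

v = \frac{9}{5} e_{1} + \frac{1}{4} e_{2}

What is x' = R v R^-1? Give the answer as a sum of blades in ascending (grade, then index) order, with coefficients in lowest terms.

~R = \frac{8}{5} + \frac{10}{9} e_{12}, and R ~R = \frac{2684}{2025}, so R^-1 = ~R / (\frac{2684}{2025}).
R v = \frac{1421}{450} e_{1} + \frac{12}{5} e_{2}
Answer: \frac{19539}{3355} e_{1} + \frac{14881}{2684} e_{2}


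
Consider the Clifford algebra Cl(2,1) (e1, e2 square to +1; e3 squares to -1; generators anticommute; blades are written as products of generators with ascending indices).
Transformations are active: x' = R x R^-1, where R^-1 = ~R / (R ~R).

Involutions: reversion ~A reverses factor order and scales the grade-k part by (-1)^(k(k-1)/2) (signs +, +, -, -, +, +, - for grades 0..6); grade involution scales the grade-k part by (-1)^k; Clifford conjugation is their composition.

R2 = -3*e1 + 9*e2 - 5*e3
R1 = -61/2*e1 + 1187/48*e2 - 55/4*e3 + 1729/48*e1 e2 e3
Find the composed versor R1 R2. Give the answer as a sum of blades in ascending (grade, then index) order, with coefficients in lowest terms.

Distribute over the terms of R2 (each basis-blade product reordered to ascending indices, repeated generators contracted through their squares):
R1 (-3*e1) = 183/2 + 1187/16*e1 e2 - 165/4*e1 e3 - 1729/16*e2 e3
R1 (9*e2) = 3561/16 - 549/2*e1 e2 - 5187/16*e1 e3 + 495/4*e2 e3
R1 (-5*e3) = -275/4 + 8645/48*e1 e2 + 305/2*e1 e3 - 5935/48*e2 e3
Summing the partial products and collecting blades:
Answer: 3925/16 - 485/24*e1 e2 - 3407/16*e1 e3 - 2591/24*e2 e3


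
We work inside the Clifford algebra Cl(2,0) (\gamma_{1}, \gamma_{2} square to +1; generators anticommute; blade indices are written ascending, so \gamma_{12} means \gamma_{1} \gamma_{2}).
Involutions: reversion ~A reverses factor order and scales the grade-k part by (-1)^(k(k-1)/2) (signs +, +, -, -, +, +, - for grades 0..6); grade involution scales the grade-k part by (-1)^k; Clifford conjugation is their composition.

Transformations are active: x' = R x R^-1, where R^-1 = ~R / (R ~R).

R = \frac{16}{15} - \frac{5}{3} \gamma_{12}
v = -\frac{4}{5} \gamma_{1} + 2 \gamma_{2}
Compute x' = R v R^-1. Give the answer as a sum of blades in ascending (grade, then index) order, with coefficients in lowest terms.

~R = \frac{16}{15} + \frac{5}{3} \gamma_{12}, and R ~R = \frac{881}{225}, so R^-1 = ~R / (\frac{881}{225}).
R v = -\frac{314}{75} \gamma_{1} + \frac{4}{5} \gamma_{2}
Answer: -\frac{6524}{4405} \gamma_{1} - \frac{1378}{881} \gamma_{2}


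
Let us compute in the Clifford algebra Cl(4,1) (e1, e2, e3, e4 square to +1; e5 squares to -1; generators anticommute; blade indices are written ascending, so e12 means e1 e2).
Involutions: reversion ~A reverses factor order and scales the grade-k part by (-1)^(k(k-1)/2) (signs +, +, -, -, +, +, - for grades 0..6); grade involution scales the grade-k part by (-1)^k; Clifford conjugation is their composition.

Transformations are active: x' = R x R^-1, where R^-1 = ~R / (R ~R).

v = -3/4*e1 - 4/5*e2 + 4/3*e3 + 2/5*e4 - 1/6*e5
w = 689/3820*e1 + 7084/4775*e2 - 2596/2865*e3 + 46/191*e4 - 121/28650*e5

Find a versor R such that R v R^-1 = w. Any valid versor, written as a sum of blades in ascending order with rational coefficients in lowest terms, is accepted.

Since q(v) = q(w) = 249/80, the sum R = v + w = -544/955*e1 + 3264/4775*e2 + 408/955*e3 + 612/955*e4 - 816/4775*e5 does the job whenever invertible.
Answer: -544/955*e1 + 3264/4775*e2 + 408/955*e3 + 612/955*e4 - 816/4775*e5


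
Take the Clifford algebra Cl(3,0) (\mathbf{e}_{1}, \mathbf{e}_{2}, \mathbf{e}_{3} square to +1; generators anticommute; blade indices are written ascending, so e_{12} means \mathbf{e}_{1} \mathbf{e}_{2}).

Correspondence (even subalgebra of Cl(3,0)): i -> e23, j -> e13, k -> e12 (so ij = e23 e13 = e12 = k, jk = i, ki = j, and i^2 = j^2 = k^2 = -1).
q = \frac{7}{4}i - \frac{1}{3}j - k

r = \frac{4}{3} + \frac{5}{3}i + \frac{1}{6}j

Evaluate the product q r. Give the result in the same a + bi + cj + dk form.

In blades: q = -e_{12} - \frac{1}{3} e_{13} + \frac{7}{4} e_{23}, r = \frac{4}{3} + \frac{1}{6} e_{13} + \frac{5}{3} e_{23}.
Distribute q over r term by term (generator squares from the signature, products reordered to ascending indices): (-e_{12})*r = -\frac{4}{3} e_{12} - \frac{5}{3} e_{13} + \frac{1}{6} e_{23}; (-\frac{1}{3} e_{13})*r = \frac{1}{18} + \frac{5}{9} e_{12} - \frac{4}{9} e_{13}; (\frac{7}{4} e_{23})*r = -\frac{35}{12} + \frac{7}{24} e_{12} + \frac{7}{3} e_{23}.
Sum: -\frac{103}{36} - \frac{35}{72} e_{12} - \frac{19}{9} e_{13} + \frac{5}{2} e_{23}; translating back through the correspondence:
Answer: -\frac{103}{36} + \frac{5}{2}i - \frac{19}{9}j - \frac{35}{72}k


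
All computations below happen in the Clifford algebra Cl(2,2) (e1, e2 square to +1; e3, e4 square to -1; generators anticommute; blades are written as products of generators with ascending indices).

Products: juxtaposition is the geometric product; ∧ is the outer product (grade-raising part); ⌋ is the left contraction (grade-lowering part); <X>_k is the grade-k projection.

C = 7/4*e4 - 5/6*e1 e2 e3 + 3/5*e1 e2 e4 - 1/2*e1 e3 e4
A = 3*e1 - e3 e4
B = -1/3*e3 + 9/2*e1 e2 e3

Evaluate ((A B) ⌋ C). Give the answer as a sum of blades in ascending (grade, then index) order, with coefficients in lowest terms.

step 1: 1/3*e4 - e1 e3 + 27/2*e2 e3 - 9/2*e1 e2 e4
step 2: -197/60 - 45/4*e1 - 5/6*e2 + 1/2*e4 - 1/5*e1 e2 + 1/6*e1 e3
Answer: -197/60 - 45/4*e1 - 5/6*e2 + 1/2*e4 - 1/5*e1 e2 + 1/6*e1 e3


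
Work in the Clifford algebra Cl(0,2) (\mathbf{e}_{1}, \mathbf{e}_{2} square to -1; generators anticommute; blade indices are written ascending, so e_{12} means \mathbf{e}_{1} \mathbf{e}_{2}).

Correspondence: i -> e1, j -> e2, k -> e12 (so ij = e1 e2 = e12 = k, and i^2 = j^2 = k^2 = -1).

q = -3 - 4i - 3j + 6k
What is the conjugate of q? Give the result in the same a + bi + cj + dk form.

In blades: q = -3 - 4 e_{1} - 3 e_{2} + 6 e_{12}.
Conjugation here is Clifford conjugation: the scalar is fixed and the grade-1 and grade-2 blades all flip sign, giving -3 + 4 e_{1} + 3 e_{2} - 6 e_{12}; translating back:
Answer: -3 + 4i + 3j - 6k


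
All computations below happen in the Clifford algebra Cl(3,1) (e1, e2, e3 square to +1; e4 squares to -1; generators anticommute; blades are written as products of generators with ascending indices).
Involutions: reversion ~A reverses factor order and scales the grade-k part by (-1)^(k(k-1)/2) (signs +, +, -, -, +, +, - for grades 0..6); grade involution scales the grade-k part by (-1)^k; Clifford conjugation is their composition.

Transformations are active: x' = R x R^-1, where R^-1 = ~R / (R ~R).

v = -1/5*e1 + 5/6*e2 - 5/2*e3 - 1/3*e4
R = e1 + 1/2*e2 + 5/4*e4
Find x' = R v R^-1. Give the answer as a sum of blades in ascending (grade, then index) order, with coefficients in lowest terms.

~R = e1 + 1/2*e2 + 5/4*e4, and R ~R = -5/16, so R^-1 = ~R / (-5/16).
R v = 19/30 + 14/15*e1 e2 - 5/2*e1 e3 - 1/12*e1 e4 - 5/4*e2 e3 - 29/24*e2 e4 + 25/8*e3 e4
Answer: -289/75*e1 - 143/50*e2 + 5/2*e3 - 71/15*e4


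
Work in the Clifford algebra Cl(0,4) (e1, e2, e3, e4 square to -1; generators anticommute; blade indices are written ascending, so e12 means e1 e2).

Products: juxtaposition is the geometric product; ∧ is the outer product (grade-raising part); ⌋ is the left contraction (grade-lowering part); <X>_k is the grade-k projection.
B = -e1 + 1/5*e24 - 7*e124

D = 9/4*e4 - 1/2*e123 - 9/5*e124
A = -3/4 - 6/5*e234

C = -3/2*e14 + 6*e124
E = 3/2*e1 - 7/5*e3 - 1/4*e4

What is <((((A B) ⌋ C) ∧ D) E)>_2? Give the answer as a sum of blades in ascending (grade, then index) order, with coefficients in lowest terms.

step 1: 3/4*e1 - 6/25*e3 - 42/5*e13 - 3/20*e24 + 21/4*e124 - 6/5*e1234
step 2: 63/2 + 9/10*e1 + 9/8*e4 - 9/2*e24
step 3: 567/8*e4 + 81/40*e14 - 63/4*e123 - 567/10*e124 + 9/16*e1234
step 4: 567/32 + 81/160*e1 + 243/80*e4 - 1449/40*e12 - 1701/16*e14 + 189/8*e23 + 1701/20*e24 + 3969/40*e34 + 9/64*e123 - 63/80*e124 + 567/200*e134 + 27/32*e234 - 30177/400*e1234
step 5: -1449/40*e12 - 1701/16*e14 + 189/8*e23 + 1701/20*e24 + 3969/40*e34
Answer: -1449/40*e12 - 1701/16*e14 + 189/8*e23 + 1701/20*e24 + 3969/40*e34


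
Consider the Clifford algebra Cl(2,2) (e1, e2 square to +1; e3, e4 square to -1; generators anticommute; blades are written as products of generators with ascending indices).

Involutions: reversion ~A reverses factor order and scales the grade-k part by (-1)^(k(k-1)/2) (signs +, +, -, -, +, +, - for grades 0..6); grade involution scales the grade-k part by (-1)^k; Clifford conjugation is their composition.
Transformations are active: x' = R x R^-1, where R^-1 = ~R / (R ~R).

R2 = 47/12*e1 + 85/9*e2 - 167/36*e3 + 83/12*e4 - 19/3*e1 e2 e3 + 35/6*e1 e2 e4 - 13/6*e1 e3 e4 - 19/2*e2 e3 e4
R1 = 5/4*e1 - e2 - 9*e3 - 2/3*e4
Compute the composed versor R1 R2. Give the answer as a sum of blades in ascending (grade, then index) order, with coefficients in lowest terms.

Distribute over the terms of R1 (each basis-blade product reordered to ascending indices, repeated generators contracted through their squares):
(5/4*e1) R2 = 235/48 + 425/36*e1 e2 - 835/144*e1 e3 + 415/48*e1 e4 - 95/12*e2 e3 + 175/24*e2 e4 - 65/24*e3 e4 - 95/8*e1 e2 e3 e4
(-e2) R2 = -85/9 + 47/12*e1 e2 - 19/3*e1 e3 + 35/6*e1 e4 + 167/36*e2 e3 - 83/12*e2 e4 + 19/2*e3 e4 - 13/6*e1 e2 e3 e4
(-9*e3) R2 = -167/4 - 57*e1 e2 + 141/4*e1 e3 + 39/2*e1 e4 + 85*e2 e3 + 171/2*e2 e4 - 249/4*e3 e4 - 105/2*e1 e2 e3 e4
(-2/3*e4) R2 = 83/18 + 35/9*e1 e2 - 13/9*e1 e3 + 47/18*e1 e4 - 19/3*e2 e3 + 170/27*e2 e4 - 167/54*e3 e4 - 38/9*e1 e2 e3 e4
Summing the partial products and collecting blades:
Answer: -667/16 - 673/18*e1 e2 + 3121/144*e1 e3 + 5269/144*e1 e4 + 1357/18*e2 e3 + 19909/216*e2 e4 - 12647/216*e3 e4 - 5095/72*e1 e2 e3 e4


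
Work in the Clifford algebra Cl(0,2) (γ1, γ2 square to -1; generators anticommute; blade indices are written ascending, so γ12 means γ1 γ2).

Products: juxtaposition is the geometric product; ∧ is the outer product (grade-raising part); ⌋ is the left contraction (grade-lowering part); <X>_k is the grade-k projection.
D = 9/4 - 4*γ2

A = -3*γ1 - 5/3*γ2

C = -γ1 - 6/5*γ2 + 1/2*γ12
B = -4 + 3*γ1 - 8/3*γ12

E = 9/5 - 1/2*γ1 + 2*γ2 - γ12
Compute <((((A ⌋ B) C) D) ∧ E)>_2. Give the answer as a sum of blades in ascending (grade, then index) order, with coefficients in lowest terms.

step 1: 9 + 40/9*γ1 - 8*γ2
step 2: -232/45 - 13*γ1 - 586/45*γ2 - 53/6*γ12
step 3: -2866/45 - 775/12*γ1 - 781/90*γ2 + 257/8*γ12
step 4: -2866/25 - 15193/180*γ1 - 64349/450*γ2 - 1439/120*γ12
step 5: -1439/120*γ12
Answer: -1439/120*γ12


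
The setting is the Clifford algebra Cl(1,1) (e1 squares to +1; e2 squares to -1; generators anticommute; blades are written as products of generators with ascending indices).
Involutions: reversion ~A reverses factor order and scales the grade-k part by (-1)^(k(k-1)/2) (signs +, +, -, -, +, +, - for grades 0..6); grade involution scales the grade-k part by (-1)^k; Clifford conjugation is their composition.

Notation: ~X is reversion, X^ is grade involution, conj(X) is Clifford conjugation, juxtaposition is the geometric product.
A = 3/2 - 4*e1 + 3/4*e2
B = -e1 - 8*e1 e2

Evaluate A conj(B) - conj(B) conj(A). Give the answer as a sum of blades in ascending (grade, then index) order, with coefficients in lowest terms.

first term: -4 + 15/2*e1 - 32*e2 + 45/4*e1 e2
second term: 4 + 15/2*e1 - 32*e2 + 45/4*e1 e2
Answer: -8


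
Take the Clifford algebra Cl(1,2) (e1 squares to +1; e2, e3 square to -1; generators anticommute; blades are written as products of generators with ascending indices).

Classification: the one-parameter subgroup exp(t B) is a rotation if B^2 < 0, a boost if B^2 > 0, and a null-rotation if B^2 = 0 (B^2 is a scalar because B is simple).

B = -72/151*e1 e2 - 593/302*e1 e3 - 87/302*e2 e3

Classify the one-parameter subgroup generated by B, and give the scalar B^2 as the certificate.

B^2 term by term: the squares give (-72/151)^2*(e1 e2)^2 + (-593/302)^2*(e1 e3)^2 + (-87/302)^2*(e2 e3)^2 = 5184/22801*(+1) + 351649/91204*(+1) + 7569/91204*(-1) = 4 (each basis 2-blade squares to minus the product of its generators' squares); cross terms between blades sharing an index anticommute and cancel. So B^2 = 4.
Answer: boost, certificate B^2 = 4. Certificate logic: 4 is a conjugation-invariant scalar, so its sign fixes rotation versus boost versus null-rotation outright.


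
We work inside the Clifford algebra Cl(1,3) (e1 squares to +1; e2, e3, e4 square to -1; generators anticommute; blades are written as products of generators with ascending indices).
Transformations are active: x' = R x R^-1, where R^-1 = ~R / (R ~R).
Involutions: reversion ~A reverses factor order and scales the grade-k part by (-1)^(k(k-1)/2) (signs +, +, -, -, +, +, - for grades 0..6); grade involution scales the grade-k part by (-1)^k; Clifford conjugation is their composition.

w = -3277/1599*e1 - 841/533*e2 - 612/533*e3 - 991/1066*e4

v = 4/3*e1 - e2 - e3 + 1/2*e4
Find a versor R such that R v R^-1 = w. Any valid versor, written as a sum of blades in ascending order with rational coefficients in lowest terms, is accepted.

Since q(v) = q(w) = -17/36, the sum R = v + w = -1145/1599*e1 - 1374/533*e2 - 1145/533*e3 - 229/533*e4 does the job whenever invertible.
Answer: -1145/1599*e1 - 1374/533*e2 - 1145/533*e3 - 229/533*e4


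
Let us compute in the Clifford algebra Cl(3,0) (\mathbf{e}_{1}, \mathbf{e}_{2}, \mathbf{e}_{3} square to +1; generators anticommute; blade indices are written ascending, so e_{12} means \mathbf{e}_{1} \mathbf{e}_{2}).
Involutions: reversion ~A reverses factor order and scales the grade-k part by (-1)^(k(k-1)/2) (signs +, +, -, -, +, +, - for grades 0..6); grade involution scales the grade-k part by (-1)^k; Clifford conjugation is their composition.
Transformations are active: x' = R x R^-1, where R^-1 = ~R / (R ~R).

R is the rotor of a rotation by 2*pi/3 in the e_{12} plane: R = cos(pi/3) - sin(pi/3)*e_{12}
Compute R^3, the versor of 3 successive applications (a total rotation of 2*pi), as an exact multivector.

Rotor phase runs at HALF the rotation angle; powers of one rotor simply add phase, so after 3 steps in e_{12} the phase is 3*pi/3 = \pi and R^3 = cos(\pi) - sin(\pi)*e_{12}.
cos(\pi) = -1 and sin(\pi) = 0, so R^3 = -1. The total rotation 2*pi is 1 full turn, so every vector returns to itself, yet the rotor is -1, on the OTHER sheet of the double cover (an odd number of 2*pi turns).
Answer: -1


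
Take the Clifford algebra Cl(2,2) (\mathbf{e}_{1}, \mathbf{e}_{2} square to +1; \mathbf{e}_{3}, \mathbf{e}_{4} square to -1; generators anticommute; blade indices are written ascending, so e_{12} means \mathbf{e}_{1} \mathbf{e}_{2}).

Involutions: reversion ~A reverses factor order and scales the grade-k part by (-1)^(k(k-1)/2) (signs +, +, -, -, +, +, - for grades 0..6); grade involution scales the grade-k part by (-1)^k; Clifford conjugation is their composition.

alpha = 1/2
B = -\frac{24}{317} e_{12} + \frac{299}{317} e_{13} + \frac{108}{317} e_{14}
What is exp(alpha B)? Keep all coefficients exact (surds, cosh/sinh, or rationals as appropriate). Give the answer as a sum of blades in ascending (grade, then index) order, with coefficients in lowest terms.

B^2 term by term: the squares give (-\frac{24}{317})^2*(e_{12})^2 + (\frac{299}{317})^2*(e_{13})^2 + (\frac{108}{317})^2*(e_{14})^2 = \frac{576}{100489}*(-1) + \frac{89401}{100489}*(+1) + \frac{11664}{100489}*(+1) = 1 (each basis 2-blade squares to minus the product of its generators' squares); cross terms between blades sharing an index anticommute and cancel. So B^2 = 1.
B^2 = 1 — a positive square means the series sums to a boost: l = 1, alpha*l = \frac{1}{2}, so exp(alpha B) = cosh(\frac{1}{2}) + (sinh(\frac{1}{2})/1)*B = \cosh{\left(\frac{1}{2} \right)} + (\sinh{\left(\frac{1}{2} \right)})*B.
Answer: \cosh{\left(\frac{1}{2} \right)} - \frac{24 \sinh{\left(\frac{1}{2} \right)}}{317} e_{12} + \frac{299 \sinh{\left(\frac{1}{2} \right)}}{317} e_{13} + \frac{108 \sinh{\left(\frac{1}{2} \right)}}{317} e_{14}


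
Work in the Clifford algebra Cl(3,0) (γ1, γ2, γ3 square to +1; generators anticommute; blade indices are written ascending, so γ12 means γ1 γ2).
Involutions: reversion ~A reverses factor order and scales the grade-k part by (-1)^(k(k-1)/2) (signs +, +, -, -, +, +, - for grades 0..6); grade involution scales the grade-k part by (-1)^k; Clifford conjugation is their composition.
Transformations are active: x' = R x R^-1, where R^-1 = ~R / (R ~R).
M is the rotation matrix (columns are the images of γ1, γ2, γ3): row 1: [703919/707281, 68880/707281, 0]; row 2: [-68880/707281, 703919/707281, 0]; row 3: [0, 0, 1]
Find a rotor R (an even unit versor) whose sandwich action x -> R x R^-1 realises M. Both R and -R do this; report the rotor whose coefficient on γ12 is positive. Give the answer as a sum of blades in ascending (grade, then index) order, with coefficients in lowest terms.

Method: write R = a + b12*γ12 + b13*γ13 + b23*γ23 with a^2 + b12^2 + b13^2 + b23^2 = 1 (so R^-1 = ~R). Expanding the columns R e_j ~R gives tr M = 4a^2 - 1 and, from the antisymmetric part, M21 - M12 = -4a*b12, M13 - M31 = 4a*b13, M32 - M23 = -4a*b23.
Here tr M = 2115119/707281, so a^2 = (1 + tr M)/4 = 705600/707281 and a = ±840/841. Taking a = 840/841: M21 - M12 = -137760/707281, M13 - M31 = 0, M32 - M23 = 0, giving b12 = 41/841, b13 = 0, b23 = 0, i.e. R = 840/841 + 41/841*γ12.
Its γ12 coefficient is already positive.
Answer: 840/841 + 41/841*γ12. Why the constraint matters: R and -R act identically through the sandwich — M has trace 2115119/707281 either way — so only the sign condition on γ12 picks one of the two preimages.


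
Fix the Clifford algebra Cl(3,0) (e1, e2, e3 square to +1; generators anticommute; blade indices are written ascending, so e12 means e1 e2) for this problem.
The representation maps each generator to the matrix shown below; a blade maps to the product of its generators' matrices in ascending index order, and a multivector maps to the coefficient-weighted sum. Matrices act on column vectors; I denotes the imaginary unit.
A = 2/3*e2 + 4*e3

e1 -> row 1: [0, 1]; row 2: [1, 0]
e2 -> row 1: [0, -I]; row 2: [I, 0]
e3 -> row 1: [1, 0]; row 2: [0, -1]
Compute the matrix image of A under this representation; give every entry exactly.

M = (2/3)*rho(e2) + (4)*rho(e3), summed entrywise:
Answer: row 1: [4, -2*I/3]; row 2: [2*I/3, -4]


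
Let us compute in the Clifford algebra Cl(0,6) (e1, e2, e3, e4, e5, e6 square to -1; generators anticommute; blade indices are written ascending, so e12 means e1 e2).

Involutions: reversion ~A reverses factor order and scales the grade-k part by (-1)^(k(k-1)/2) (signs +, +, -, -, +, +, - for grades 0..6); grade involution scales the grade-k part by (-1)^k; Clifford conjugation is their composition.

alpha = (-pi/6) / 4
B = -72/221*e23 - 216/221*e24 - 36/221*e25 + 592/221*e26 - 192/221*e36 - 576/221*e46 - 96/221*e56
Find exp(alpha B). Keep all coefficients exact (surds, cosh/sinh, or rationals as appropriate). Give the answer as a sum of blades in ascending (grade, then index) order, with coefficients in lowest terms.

B^2 term by term: the squares give (-72/221)^2*(e23)^2 + (-216/221)^2*(e24)^2 + (-36/221)^2*(e25)^2 + (592/221)^2*(e26)^2 + (-192/221)^2*(e36)^2 + (-576/221)^2*(e46)^2 + (-96/221)^2*(e56)^2 = 5184/48841*(-1) + 46656/48841*(-1) + 1296/48841*(-1) + 350464/48841*(-1) + 36864/48841*(-1) + 331776/48841*(-1) + 9216/48841*(-1) = -16 (each basis 2-blade squares to minus the product of its generators' squares); cross terms between blades sharing an index anticommute and cancel; the commuting (index-disjoint) pairs give grade-4 terms 2*c*c'*(blade product), which cancel blade by blade — e2346: 82944/48841 - 82944/48841 = 0; e2356: 13824/48841 - 13824/48841 = 0; e2456: 41472/48841 - 41472/48841 = 0 — confirming B is simple. So B^2 = -16.
B^2 = -16 — the negative square puts this in the circular regime; l = 4, alpha*l = -pi/6, so exp(alpha B) = cos(-pi/6) + (sin(-pi/6)/4)*B = sqrt(3)/2 + (-1/8)*B.
Answer: sqrt(3)/2 + 9/221*e23 + 27/221*e24 + 9/442*e25 - 74/221*e26 + 24/221*e36 + 72/221*e46 + 12/221*e56


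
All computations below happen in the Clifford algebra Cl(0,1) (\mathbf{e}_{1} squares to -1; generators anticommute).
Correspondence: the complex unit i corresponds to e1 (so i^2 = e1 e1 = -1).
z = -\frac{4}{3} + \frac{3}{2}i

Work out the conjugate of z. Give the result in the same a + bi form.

In blades: z = -\frac{4}{3} + \frac{3}{2} e_{1}.
Conjugation here is Clifford conjugation: the scalar is fixed and the grade-1 and grade-2 blades all flip sign, giving -\frac{4}{3} - \frac{3}{2} e_{1}; translating back:
Answer: -\frac{4}{3} - \frac{3}{2}i


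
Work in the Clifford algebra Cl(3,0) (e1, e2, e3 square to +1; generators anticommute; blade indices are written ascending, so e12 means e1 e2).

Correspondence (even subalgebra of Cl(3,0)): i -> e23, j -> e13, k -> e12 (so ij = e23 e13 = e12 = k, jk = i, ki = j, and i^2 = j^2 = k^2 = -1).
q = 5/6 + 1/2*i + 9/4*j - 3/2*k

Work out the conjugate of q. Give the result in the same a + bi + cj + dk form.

In blades: q = 5/6 - 3/2*e12 + 9/4*e13 + 1/2*e23.
Quaternion conjugation is reversion on the even subalgebra: the scalar is fixed and every grade-2 blade flips sign, giving 5/6 + 3/2*e12 - 9/4*e13 - 1/2*e23; translating back:
Answer: 5/6 - 1/2*i - 9/4*j + 3/2*k


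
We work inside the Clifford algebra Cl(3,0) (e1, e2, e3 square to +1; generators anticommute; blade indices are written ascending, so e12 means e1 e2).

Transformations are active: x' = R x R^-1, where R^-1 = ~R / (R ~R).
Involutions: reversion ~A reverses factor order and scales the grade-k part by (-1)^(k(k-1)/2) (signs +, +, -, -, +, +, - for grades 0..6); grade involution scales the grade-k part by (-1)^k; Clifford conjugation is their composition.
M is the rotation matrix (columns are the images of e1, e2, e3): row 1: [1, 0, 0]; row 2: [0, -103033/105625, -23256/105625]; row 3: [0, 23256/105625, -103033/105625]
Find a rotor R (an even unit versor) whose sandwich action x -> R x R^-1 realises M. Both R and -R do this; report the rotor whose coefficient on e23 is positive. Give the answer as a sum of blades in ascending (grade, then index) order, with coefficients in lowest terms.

Method: write R = a + b12*e12 + b13*e13 + b23*e23 with a^2 + b12^2 + b13^2 + b23^2 = 1 (so R^-1 = ~R). Expanding the columns R e_j ~R gives tr M = 4a^2 - 1 and, from the antisymmetric part, M21 - M12 = -4a*b12, M13 - M31 = 4a*b13, M32 - M23 = -4a*b23.
Here tr M = -100441/105625, so a^2 = (1 + tr M)/4 = 1296/105625 and a = ±36/325. Taking a = 36/325: M21 - M12 = 0, M13 - M31 = 0, M32 - M23 = 46512/105625, giving b12 = 0, b13 = 0, b23 = -323/325, i.e. R = 36/325 - 323/325*e23.
Its e23 coefficient is negative, so report the other preimage -R.
Answer: -36/325 + 323/325*e23. Uniqueness: Spin(3) -> SO(3) maps R and -R to the same rotation of trace -100441/105625; fixing the sign of the e23 coefficient removes the ambiguity.


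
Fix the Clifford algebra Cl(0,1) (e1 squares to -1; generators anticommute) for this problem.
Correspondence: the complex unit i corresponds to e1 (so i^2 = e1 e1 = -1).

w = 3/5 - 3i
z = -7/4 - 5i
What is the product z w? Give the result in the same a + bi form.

In blades: z = -7/4 - 5*e1, w = 3/5 - 3*e1.
Distribute z over w term by term (generator squares from the signature, products reordered to ascending indices): (-7/4)*w = -21/20 + 21/4*e1; (-5*e1)*w = -15 - 3*e1.
Sum: -321/20 + 9/4*e1; translating back through the correspondence:
Answer: -321/20 + 9/4*i


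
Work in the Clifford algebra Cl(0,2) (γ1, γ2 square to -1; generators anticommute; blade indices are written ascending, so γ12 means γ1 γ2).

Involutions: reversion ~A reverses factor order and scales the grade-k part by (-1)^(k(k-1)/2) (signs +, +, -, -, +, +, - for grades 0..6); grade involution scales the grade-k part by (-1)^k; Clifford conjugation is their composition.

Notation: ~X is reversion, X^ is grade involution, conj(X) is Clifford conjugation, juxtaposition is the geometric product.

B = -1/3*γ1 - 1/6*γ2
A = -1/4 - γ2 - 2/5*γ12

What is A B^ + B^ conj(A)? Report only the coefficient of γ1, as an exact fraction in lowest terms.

first term: 1/6 - 1/60*γ1 - 7/40*γ2 + 1/3*γ12
second term: -1/6 - 1/60*γ1 - 7/40*γ2 + 1/3*γ12
Answer: -1/30


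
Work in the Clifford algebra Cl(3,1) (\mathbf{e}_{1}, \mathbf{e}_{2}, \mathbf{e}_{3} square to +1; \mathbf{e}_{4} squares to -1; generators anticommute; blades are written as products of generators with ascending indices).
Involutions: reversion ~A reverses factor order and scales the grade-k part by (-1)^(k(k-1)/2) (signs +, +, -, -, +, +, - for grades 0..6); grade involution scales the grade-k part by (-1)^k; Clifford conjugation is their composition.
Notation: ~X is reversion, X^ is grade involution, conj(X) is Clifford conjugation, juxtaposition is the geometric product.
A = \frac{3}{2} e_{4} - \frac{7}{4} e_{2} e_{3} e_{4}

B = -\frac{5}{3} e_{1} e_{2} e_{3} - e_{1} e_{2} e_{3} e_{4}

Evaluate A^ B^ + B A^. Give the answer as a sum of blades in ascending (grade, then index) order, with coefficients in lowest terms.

first term: \frac{7}{4} e_{1} + \frac{35}{12} e_{1} e_{4} + \frac{3}{2} e_{1} e_{2} e_{3} + \frac{5}{2} e_{1} e_{2} e_{3} e_{4}
second term: -\frac{7}{4} e_{1} + \frac{35}{12} e_{1} e_{4} - \frac{3}{2} e_{1} e_{2} e_{3} + \frac{5}{2} e_{1} e_{2} e_{3} e_{4}
Answer: \frac{35}{6} e_{1} e_{4} + 5 e_{1} e_{2} e_{3} e_{4}


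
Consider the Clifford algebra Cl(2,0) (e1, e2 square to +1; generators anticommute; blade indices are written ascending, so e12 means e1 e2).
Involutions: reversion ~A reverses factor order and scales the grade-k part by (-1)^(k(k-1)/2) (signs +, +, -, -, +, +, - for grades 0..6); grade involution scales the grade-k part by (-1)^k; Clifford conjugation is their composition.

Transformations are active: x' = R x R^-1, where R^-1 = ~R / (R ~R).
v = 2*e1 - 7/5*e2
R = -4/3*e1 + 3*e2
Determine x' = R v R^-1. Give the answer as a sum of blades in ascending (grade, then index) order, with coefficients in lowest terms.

~R = -4/3*e1 + 3*e2, and R ~R = 97/9, so R^-1 = ~R / (97/9).
R v = -103/15 - 62/15*e12
Answer: -146/485*e1 - 235/97*e2


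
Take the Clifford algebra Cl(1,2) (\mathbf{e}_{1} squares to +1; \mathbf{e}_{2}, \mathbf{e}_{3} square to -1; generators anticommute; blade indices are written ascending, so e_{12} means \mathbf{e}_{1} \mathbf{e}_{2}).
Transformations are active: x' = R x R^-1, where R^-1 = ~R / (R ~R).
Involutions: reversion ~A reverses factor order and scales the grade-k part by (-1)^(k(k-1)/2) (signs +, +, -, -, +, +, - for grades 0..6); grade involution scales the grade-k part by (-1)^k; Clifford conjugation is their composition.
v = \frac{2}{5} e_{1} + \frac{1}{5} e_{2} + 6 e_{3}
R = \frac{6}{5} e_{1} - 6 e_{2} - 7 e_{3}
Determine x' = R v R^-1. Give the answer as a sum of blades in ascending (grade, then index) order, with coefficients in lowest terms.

~R = \frac{6}{5} e_{1} - 6 e_{2} - 7 e_{3}, and R ~R = -\frac{2089}{25}, so R^-1 = ~R / (-\frac{2089}{25}).
R v = \frac{1092}{25} + \frac{66}{25} e_{12} + 10 e_{13} - \frac{173}{5} e_{23}
Answer: -\frac{17282}{10445} e_{1} + \frac{63431}{10445} e_{2} + \frac{2754}{2089} e_{3}


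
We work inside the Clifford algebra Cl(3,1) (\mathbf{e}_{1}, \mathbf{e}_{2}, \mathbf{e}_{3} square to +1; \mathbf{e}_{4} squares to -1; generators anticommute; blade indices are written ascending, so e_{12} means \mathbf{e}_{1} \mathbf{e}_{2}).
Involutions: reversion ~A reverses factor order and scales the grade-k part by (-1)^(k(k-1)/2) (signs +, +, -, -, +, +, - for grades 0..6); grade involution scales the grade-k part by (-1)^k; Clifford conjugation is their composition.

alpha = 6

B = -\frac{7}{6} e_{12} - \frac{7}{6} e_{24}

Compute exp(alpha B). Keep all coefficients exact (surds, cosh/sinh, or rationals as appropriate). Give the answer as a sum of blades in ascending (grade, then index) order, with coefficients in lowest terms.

B^2 term by term: the squares give (-\frac{7}{6})^2*(e_{12})^2 + (-\frac{7}{6})^2*(e_{24})^2 = \frac{49}{36}*(-1) + \frac{49}{36}*(+1) = 0 (each basis 2-blade squares to minus the product of its generators' squares); cross terms between blades sharing an index anticommute and cancel. So B^2 = 0.
B^2 = 0, so the series truncates immediately: exp(alpha B) = 1 + alpha B (parabolic case).
Answer: 1 - 7 e_{12} - 7 e_{24}


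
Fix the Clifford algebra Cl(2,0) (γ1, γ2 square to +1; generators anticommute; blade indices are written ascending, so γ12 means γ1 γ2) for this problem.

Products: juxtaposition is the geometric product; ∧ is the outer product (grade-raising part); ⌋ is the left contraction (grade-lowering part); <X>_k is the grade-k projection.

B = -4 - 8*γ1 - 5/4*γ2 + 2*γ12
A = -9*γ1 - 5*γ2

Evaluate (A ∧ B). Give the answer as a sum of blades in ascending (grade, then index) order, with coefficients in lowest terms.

step 1: 36*γ1 + 20*γ2 - 115/4*γ12
Answer: 36*γ1 + 20*γ2 - 115/4*γ12


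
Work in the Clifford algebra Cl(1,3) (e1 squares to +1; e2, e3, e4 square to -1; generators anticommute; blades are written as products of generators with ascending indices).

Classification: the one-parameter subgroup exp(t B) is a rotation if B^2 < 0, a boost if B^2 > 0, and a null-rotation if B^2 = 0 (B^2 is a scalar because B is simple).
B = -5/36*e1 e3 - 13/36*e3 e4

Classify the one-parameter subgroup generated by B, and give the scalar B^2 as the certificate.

B^2 term by term: the squares give (-5/36)^2*(e1 e3)^2 + (-13/36)^2*(e3 e4)^2 = 25/1296*(+1) + 169/1296*(-1) = -1/9 (each basis 2-blade squares to minus the product of its generators' squares); cross terms between blades sharing an index anticommute and cancel. So B^2 = -1/9.
Answer: rotation, certificate B^2 = -1/9. No conjugation can change B^2 = -1/9; the sign gives the class.


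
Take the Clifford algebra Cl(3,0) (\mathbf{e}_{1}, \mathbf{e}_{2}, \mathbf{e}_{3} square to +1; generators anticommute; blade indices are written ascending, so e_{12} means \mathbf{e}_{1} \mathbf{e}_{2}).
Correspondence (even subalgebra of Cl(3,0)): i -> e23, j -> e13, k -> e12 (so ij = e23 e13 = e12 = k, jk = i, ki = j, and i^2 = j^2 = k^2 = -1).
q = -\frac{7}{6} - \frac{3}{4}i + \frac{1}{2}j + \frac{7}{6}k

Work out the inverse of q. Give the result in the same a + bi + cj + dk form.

In blades: q = -\frac{7}{6} + \frac{7}{6} e_{12} + \frac{1}{2} e_{13} - \frac{3}{4} e_{23}.
With qbar = -\frac{7}{6} - \frac{7}{6} e_{12} - \frac{1}{2} e_{13} + \frac{3}{4} e_{23} (scalar fixed, mapped units negated), q qbar = \frac{509}{144} (the sum of squared coefficients), so q^-1 = qbar / (\frac{509}{144}) = -\frac{168}{509} - \frac{168}{509} e_{12} - \frac{72}{509} e_{13} + \frac{108}{509} e_{23}; translating back:
Answer: -\frac{168}{509} + \frac{108}{509}i - \frac{72}{509}j - \frac{168}{509}k


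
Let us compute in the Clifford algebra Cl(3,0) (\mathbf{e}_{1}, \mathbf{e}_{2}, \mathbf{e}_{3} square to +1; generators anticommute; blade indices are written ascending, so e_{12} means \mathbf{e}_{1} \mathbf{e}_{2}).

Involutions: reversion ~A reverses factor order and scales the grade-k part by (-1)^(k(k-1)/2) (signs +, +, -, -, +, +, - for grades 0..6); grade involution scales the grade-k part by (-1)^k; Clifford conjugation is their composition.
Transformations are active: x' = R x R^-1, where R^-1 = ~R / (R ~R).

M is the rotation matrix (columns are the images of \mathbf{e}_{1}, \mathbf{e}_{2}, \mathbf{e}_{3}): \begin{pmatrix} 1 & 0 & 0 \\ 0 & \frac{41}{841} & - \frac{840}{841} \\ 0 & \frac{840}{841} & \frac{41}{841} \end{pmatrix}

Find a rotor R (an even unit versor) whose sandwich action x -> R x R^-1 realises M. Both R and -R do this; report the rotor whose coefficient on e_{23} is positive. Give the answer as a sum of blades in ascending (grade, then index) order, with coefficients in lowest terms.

Method: write R = a + b12*e_{12} + b13*e_{13} + b23*e_{23} with a^2 + b12^2 + b13^2 + b23^2 = 1 (so R^-1 = ~R). Expanding the columns R e_j ~R gives tr M = 4a^2 - 1 and, from the antisymmetric part, M21 - M12 = -4a*b12, M13 - M31 = 4a*b13, M32 - M23 = -4a*b23.
Here tr M = \frac{923}{841}, so a^2 = (1 + tr M)/4 = \frac{441}{841} and a = ±\frac{21}{29}. Taking a = \frac{21}{29}: M21 - M12 = 0, M13 - M31 = 0, M32 - M23 = \frac{1680}{841}, giving b12 = 0, b13 = 0, b23 = -\frac{20}{29}, i.e. R = \frac{21}{29} - \frac{20}{29} e_{23}.
Its e_{23} coefficient is negative, so report the other preimage -R.
Answer: -\frac{21}{29} + \frac{20}{29} e_{23}. Key observation: the double cover Spin(3) -> SO(3) sends R and -R to the same matrix (trace \frac{923}{841} here), so the stated sign of the e_{23} coefficient is what selects one sheet.


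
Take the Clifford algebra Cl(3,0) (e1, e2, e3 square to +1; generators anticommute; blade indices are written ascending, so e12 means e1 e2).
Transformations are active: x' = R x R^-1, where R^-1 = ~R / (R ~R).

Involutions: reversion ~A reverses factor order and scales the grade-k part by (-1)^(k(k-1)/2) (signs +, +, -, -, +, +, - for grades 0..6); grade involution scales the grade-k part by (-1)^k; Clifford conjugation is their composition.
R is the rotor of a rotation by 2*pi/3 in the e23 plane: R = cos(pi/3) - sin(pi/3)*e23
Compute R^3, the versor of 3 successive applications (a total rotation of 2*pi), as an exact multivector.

Because a rotor carries half the rotation angle, composing 3 copies of this e23-plane rotor multiplies the phase: 3*(pi/3) = pi, hence R^3 = cos(pi) - sin(pi)*e23.
cos(pi) = -1 and sin(pi) = 0, so R^3 = -1. The total rotation 2*pi is 1 full turn, so every vector returns to itself, yet the rotor is -1, on the OTHER sheet of the double cover (an odd number of 2*pi turns).
Answer: -1


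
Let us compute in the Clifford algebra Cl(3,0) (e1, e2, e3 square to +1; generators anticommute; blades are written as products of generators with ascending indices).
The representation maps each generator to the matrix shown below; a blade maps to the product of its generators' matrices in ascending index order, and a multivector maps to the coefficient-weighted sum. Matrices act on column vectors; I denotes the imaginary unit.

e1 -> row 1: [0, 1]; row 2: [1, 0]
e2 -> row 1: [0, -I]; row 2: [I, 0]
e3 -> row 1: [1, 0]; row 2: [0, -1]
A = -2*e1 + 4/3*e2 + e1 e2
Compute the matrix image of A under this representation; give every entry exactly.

Bivector images (products of the table entries): rho(e1 e2) = rho(e1)rho(e2) = row 1: [I, 0]; row 2: [0, -I].
M = (-2)*rho(e1) + (4/3)*rho(e2) + (1)*rho(e1 e2), summed entrywise:
Answer: row 1: [I, -2 - 4*I/3]; row 2: [-2 + 4*I/3, -I]


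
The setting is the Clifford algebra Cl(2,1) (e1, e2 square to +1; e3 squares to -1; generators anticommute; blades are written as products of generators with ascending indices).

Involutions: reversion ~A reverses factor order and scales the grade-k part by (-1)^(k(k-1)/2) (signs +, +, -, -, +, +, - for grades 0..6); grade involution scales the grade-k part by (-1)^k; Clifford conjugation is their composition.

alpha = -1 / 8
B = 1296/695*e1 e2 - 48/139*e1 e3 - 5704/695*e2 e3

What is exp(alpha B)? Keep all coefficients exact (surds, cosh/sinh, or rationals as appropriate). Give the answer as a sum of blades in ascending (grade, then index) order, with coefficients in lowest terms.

B^2 term by term: the squares give (1296/695)^2*(e1 e2)^2 + (-48/139)^2*(e1 e3)^2 + (-5704/695)^2*(e2 e3)^2 = 1679616/483025*(-1) + 2304/19321*(+1) + 32535616/483025*(+1) = 64 (each basis 2-blade squares to minus the product of its generators' squares); cross terms between blades sharing an index anticommute and cancel. So B^2 = 64.
B^2 = 64 — the series telescopes hyperbolically here: l = 8, alpha*l = -1, so exp(alpha B) = cosh(-1) + (sinh(-1)/8)*B = cosh(1) + (-sinh(1)/8)*B.
Answer: cosh(1) - 162*sinh(1)/695*e1 e2 + 6*sinh(1)/139*e1 e3 + 713*sinh(1)/695*e2 e3


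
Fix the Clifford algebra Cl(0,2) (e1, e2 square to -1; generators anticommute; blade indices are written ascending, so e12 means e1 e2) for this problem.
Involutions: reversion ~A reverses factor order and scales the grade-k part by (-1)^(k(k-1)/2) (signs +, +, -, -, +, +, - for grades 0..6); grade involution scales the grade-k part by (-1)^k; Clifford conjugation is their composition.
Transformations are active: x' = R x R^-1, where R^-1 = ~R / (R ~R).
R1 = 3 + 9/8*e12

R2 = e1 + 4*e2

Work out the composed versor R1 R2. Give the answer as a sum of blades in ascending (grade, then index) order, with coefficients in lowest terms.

Distribute over the terms of R1 (each basis-blade product reordered to ascending indices, repeated generators contracted through their squares):
(3) R2 = 3*e1 + 12*e2
(9/8*e12) R2 = -9/2*e1 + 9/8*e2
Summing the partial products and collecting blades:
Answer: -3/2*e1 + 105/8*e2


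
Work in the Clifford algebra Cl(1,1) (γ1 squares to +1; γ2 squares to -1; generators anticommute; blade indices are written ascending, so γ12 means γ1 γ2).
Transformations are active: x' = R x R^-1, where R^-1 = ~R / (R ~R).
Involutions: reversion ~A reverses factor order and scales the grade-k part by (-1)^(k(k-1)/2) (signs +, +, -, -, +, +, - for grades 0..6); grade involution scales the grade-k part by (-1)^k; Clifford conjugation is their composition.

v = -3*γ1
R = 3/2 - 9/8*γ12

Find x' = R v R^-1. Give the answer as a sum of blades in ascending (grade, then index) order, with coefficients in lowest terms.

~R = 3/2 + 9/8*γ12, and R ~R = 63/64, so R^-1 = ~R / (63/64).
R v = -9/2*γ1 - 27/8*γ2
Answer: -75/7*γ1 - 72/7*γ2


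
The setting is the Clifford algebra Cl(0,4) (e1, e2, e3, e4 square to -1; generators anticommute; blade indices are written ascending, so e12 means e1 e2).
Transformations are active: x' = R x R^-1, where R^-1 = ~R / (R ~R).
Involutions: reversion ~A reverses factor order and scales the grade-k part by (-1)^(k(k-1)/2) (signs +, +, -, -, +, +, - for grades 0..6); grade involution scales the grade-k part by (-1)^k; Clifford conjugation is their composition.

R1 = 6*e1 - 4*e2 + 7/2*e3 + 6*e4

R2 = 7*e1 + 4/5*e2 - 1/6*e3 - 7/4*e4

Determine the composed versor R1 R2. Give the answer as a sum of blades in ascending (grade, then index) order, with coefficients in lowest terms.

Distribute over the terms of R1 (each basis-blade product reordered to ascending indices, repeated generators contracted through their squares):
(6*e1) R2 = -42 + 24/5*e12 - e13 - 21/2*e14
(-4*e2) R2 = 16/5 + 28*e12 + 2/3*e23 + 7*e24
(7/2*e3) R2 = 7/12 - 49/2*e13 - 14/5*e23 - 49/8*e34
(6*e4) R2 = 21/2 - 42*e14 - 24/5*e24 + e34
Summing the partial products and collecting blades:
Answer: -1663/60 + 164/5*e12 - 51/2*e13 - 105/2*e14 - 32/15*e23 + 11/5*e24 - 41/8*e34


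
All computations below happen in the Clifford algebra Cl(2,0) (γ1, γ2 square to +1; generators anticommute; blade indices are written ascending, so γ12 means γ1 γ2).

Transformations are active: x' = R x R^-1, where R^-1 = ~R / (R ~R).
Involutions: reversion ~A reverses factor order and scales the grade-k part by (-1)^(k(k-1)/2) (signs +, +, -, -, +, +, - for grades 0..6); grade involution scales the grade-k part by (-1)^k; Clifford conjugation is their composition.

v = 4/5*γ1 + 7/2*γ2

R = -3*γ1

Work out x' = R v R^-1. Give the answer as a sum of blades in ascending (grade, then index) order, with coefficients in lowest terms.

~R = -3*γ1, and R ~R = 9, so R^-1 = ~R / (9).
R v = -12/5 - 21/2*γ12
Answer: 4/5*γ1 - 7/2*γ2


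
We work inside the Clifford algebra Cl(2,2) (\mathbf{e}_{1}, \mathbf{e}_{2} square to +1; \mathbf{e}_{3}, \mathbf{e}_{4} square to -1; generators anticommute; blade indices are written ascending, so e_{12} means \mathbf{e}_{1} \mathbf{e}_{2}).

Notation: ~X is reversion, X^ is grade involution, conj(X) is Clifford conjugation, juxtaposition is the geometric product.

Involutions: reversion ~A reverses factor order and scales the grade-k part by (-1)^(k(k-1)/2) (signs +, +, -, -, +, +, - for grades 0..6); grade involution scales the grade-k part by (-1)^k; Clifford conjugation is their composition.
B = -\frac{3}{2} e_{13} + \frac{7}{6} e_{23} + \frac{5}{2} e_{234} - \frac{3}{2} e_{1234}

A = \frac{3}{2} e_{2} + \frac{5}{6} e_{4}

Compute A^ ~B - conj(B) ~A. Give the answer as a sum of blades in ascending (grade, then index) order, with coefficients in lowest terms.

first term: \frac{7}{4} e_{3} - \frac{25}{12} e_{23} + \frac{15}{4} e_{34} + \frac{7}{2} e_{123} - \frac{7}{2} e_{134} + \frac{35}{36} e_{234}
second term: \frac{7}{4} e_{3} - \frac{25}{12} e_{23} + \frac{15}{4} e_{34} - e_{123} - e_{134} - \frac{35}{36} e_{234}
Answer: \frac{9}{2} e_{123} - \frac{5}{2} e_{134} + \frac{35}{18} e_{234}
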